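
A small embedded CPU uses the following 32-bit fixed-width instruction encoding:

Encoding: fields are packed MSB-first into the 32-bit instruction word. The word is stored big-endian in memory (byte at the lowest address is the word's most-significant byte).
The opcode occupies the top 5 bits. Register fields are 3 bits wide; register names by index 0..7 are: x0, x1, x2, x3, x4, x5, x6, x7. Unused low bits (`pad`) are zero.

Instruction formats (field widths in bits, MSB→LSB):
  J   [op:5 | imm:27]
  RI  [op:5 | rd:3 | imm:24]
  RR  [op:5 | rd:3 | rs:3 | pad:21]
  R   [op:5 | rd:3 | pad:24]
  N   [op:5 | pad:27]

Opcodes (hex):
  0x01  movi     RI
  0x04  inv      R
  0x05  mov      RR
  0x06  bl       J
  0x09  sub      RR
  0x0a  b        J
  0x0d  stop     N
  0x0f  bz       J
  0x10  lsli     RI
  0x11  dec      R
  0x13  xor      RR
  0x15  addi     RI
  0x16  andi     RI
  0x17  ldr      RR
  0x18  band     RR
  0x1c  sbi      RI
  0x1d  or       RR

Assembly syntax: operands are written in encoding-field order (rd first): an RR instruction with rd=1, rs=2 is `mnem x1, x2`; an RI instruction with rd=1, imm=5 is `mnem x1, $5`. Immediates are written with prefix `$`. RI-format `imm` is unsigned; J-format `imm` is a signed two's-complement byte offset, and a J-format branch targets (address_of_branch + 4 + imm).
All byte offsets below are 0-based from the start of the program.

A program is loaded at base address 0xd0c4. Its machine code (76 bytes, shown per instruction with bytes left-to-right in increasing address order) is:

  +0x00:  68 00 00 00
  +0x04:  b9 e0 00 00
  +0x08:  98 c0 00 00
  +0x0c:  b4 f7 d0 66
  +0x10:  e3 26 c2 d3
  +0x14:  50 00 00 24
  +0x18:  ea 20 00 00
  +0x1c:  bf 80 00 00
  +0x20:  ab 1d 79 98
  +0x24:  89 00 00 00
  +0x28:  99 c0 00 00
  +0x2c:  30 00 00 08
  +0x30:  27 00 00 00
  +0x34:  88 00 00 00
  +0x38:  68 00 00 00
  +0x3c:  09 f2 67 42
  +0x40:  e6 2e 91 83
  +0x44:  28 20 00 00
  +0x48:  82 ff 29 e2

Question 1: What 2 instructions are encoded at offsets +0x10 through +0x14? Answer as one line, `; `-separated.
[10] e3 26 c2 d3 → 0xe326c2d3
  op=0xe326c2d3>>27=0x1c ⇒ sbi (RI)
  rd: (w>>24)&0x7=0x3 → x3
  imm: (w>>0)&0xffffff=0x26c2d3 → $2540243
[14] 50 00 00 24 → 0x50000024
  op=0x50000024>>27=0xa ⇒ b (J)
  imm: (w>>0)&0x7ffffff=0x24 → $36

sbi x3, $2540243; b $36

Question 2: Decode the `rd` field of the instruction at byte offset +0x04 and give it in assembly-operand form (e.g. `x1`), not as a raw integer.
x1

@+04  big-endian(b9 e0 00 00) = 0xb9e00000
  op=0xb9e00000>>27=0x17 ⇒ ldr (RR)
  rd: (w>>24)&0x7=0x1 → x1
  rs: (w>>21)&0x7=0x7 → x7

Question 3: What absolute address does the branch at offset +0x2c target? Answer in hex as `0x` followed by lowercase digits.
0xd0fc

+0x2c: 30 00 00 08 ⇒ word 0x30000008 (big)
  opcode bits[31:27]=0x6: bl/J
  [26:0] imm=8 = $8
  target = base 0xd0c4 + off 0x2c + 4 + imm 8 = 0xd0fc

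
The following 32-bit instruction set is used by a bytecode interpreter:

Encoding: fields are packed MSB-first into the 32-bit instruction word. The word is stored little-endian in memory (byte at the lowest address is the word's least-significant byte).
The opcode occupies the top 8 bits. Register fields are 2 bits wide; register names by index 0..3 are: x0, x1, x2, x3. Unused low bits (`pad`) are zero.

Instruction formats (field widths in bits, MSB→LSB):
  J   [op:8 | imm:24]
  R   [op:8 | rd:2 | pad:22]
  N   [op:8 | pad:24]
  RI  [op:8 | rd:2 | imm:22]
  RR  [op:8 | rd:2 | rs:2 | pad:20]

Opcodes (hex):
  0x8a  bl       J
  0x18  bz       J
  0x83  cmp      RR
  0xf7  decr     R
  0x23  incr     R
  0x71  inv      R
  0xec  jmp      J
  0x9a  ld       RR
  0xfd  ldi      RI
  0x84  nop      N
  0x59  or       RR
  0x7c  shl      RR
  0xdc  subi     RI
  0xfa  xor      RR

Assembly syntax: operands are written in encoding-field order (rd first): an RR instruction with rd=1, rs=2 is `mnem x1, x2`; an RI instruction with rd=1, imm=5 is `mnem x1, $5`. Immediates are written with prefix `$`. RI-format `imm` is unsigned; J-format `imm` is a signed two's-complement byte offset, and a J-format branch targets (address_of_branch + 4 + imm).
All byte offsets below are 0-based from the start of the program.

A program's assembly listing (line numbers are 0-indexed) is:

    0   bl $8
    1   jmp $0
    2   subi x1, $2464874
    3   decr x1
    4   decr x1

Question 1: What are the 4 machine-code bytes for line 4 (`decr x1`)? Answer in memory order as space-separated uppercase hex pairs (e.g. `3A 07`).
L4: decr op=0xf7:8|rd=1:2|pad=0:22 ⇒ 0xf7400000 ⇒ little 00 00 40 f7

00 00 40 F7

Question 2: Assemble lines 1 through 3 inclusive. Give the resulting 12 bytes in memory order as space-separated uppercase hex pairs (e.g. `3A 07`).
1. jmp fields op=0xec:8|imm=0:24 → word ec000000h → 00 00 00 ec
2. subi fields op=0xdc:8|rd=1:2|imm=2464874:22 → word dc659c6ah → 6a 9c 65 dc
3. decr fields op=0xf7:8|rd=1:2|pad=0:22 → word f7400000h → 00 00 40 f7

00 00 00 EC 6A 9C 65 DC 00 00 40 F7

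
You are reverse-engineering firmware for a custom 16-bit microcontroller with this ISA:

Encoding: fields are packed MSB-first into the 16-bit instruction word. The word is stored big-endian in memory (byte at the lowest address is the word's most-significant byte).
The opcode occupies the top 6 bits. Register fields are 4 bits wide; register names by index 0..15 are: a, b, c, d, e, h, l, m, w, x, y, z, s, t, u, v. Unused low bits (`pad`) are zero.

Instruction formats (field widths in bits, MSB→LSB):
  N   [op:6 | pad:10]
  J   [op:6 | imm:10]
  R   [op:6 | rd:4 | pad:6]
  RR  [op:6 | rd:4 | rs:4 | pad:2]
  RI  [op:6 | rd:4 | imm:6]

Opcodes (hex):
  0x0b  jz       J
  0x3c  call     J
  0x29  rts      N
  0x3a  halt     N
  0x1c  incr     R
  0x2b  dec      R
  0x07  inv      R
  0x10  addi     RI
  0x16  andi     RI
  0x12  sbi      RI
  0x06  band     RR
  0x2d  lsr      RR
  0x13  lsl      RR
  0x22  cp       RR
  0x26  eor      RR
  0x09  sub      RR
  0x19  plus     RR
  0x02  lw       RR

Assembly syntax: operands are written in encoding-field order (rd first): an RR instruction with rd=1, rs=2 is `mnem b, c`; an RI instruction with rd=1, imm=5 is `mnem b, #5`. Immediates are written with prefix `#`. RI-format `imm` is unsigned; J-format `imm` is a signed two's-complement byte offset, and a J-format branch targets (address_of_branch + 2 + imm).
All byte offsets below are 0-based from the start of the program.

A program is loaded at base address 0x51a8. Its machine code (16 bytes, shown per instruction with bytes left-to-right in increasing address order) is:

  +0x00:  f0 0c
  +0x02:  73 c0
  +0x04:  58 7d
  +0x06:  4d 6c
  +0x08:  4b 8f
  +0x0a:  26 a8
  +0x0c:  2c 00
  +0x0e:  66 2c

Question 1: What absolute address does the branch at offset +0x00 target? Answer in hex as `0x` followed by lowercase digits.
0x51b6

+0x00: f0 0c ⇒ word 0xf00c (big)
  top 6b → 0x3c → call [J]
  imm: (w>>0)&0x3ff=0xc → #12
  target = base 0x51a8 + off 0x00 + 2 + imm 12 = 0x51b6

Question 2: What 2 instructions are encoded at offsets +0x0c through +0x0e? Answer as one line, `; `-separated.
jz #0; plus w, z

@+0c  big-endian(2c 00) = 0x2c00
  op=0x2c00>>10=0xb ⇒ jz (J)
  imm: (w>>0)&0x3ff=0x0 → #0
@+0e  big-endian(66 2c) = 0x662c
  op=0x662c>>10=0x19 ⇒ plus (RR)
  rd: (w>>6)&0xf=0x8 → w
  rs: (w>>2)&0xf=0xb → z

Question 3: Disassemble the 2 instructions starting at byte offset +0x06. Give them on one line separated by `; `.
lsl h, z; sbi u, #15

[06] 4d 6c → 0x4d6c
  top 6b → 0x13 → lsl [RR]
  rd: (w>>6)&0xf=0x5 → h
  rs: (w>>2)&0xf=0xb → z
[08] 4b 8f → 0x4b8f
  top 6b → 0x12 → sbi [RI]
  rd: (w>>6)&0xf=0xe → u
  imm: (w>>0)&0x3f=0xf → #15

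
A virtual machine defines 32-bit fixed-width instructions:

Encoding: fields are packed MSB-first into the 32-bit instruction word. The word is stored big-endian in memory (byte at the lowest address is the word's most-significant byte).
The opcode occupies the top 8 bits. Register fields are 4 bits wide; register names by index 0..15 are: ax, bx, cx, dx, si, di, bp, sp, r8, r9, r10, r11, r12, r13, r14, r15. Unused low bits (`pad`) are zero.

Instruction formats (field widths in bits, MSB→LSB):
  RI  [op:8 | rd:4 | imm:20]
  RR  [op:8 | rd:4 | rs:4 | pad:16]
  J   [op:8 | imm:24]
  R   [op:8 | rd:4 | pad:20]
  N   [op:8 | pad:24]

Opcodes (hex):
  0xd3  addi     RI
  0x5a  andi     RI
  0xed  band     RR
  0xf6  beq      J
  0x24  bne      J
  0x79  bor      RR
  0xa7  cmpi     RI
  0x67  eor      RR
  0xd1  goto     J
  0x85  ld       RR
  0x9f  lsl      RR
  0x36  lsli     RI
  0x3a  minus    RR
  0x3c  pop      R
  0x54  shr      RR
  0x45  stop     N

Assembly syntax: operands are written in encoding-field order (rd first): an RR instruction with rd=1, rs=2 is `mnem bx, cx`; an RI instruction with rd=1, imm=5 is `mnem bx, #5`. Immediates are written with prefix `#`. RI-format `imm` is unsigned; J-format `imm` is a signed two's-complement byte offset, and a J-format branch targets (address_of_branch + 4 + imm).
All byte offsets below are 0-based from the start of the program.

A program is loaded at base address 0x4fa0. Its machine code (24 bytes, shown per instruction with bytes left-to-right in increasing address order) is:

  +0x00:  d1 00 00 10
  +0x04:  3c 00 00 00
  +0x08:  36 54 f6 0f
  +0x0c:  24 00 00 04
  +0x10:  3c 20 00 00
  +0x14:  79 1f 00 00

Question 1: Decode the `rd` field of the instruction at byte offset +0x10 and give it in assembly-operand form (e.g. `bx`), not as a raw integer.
+0x10: 3c 20 00 00 ⇒ word 0x3c200000 (big)
  opcode bits[31:24]=0x3c: pop/R
  rd@[23:20]=0x2 ⇒ cx

cx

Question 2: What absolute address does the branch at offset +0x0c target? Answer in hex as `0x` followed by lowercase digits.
0x4fb4

[0c] 24 00 00 04 → 0x24000004
  top 8b → 0x24 → bne [J]
  [23:0] imm=4 = #4
  target = base 0x4fa0 + off 0x0c + 4 + imm 4 = 0x4fb4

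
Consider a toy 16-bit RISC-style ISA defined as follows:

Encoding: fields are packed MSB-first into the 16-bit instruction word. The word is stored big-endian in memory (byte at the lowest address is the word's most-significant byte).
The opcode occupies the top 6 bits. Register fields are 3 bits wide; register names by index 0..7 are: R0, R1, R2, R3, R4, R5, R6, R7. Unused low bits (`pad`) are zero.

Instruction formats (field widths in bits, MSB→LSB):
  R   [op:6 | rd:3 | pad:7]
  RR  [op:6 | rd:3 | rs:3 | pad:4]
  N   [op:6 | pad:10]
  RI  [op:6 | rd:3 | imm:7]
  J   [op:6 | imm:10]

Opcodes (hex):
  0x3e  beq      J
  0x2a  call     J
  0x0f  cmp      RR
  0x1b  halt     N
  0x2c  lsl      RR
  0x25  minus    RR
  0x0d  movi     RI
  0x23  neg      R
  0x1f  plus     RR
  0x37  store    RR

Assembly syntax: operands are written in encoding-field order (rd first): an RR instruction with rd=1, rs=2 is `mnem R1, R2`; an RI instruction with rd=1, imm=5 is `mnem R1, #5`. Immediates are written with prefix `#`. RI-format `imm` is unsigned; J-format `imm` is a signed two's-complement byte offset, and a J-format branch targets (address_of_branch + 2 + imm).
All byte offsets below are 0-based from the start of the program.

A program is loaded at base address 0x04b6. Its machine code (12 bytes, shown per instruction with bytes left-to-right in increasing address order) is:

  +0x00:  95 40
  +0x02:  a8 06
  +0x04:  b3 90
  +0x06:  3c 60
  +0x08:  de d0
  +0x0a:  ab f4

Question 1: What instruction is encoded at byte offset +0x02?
call #6

[02] a8 06 → 0xa806
  op=0xa806>>10=0x2a ⇒ call (J)
  [9:0] imm=6 = #6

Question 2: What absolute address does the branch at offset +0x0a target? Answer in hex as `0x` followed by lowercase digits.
0x04b6

@+0a  big-endian(ab f4) = 0xabf4
  top 6b → 0x2a → call [J]
  imm: (w>>0)&0x3ff=0x3f4 (s10→-12) → #-12
  target = base 0x04b6 + off 0x0a + 2 + imm -12 = 0x04b6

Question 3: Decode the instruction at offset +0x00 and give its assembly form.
off 0x00: read 95 40 as big → 0x9540
  top 6b → 0x25 → minus [RR]
  [9:7] rd=2 = R2
  [6:4] rs=4 = R4

minus R2, R4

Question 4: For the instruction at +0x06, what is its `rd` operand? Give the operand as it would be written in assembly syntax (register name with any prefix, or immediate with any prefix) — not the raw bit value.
@+06  big-endian(3c 60) = 0x3c60
  op=0x3c60>>10=0xf ⇒ cmp (RR)
  rd: (w>>7)&0x7=0x0 → R0
  rs: (w>>4)&0x7=0x6 → R6

R0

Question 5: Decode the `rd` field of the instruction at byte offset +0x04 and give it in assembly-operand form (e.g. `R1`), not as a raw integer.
R7

+0x04: b3 90 ⇒ word 0xb390 (big)
  op=0xb390>>10=0x2c ⇒ lsl (RR)
  rd: (w>>7)&0x7=0x7 → R7
  rs: (w>>4)&0x7=0x1 → R1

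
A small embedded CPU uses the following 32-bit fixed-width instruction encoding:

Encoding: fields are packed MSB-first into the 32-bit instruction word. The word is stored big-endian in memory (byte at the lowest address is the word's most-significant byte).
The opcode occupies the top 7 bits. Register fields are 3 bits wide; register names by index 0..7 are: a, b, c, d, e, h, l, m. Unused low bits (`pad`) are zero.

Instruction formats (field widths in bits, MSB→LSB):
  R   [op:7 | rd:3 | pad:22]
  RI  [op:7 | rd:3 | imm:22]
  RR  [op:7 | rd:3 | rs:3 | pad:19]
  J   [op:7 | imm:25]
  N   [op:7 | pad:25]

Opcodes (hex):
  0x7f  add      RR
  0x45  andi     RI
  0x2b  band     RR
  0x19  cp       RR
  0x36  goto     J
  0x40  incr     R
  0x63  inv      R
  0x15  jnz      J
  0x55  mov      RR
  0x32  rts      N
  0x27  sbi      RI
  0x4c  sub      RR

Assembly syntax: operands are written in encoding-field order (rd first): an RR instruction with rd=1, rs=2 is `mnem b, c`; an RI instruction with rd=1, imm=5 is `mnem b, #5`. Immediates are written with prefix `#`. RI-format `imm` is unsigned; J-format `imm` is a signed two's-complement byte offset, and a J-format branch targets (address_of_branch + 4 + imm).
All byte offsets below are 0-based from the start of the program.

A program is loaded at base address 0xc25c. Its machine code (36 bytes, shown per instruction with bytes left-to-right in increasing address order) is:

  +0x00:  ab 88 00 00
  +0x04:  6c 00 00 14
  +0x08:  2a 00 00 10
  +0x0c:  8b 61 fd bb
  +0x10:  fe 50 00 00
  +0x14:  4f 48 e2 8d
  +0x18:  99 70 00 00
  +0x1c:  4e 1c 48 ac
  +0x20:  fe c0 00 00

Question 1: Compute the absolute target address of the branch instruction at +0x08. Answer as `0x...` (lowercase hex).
off 0x08: read 2a 00 00 10 as big → 0x2a000010
  opcode bits[31:25]=0x15: jnz/J
  imm@[24:0]=0x10 ⇒ #16
  target = base 0xc25c + off 0x08 + 4 + imm 16 = 0xc278

0xc278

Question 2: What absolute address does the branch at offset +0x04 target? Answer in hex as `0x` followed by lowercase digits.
0xc278

[04] 6c 00 00 14 → 0x6c000014
  op=0x6c000014>>25=0x36 ⇒ goto (J)
  imm: (w>>0)&0x1ffffff=0x14 → #20
  target = base 0xc25c + off 0x04 + 4 + imm 20 = 0xc278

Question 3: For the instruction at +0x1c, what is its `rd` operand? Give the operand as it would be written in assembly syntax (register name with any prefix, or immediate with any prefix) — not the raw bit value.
[1c] 4e 1c 48 ac → 0x4e1c48ac
  op=0x4e1c48ac>>25=0x27 ⇒ sbi (RI)
  rd@[24:22]=0x0 ⇒ a
  imm@[21:0]=0x1c48ac ⇒ #1853612

a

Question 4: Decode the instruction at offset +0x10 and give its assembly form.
+0x10: fe 50 00 00 ⇒ word 0xfe500000 (big)
  opcode bits[31:25]=0x7f: add/RR
  rd: (w>>22)&0x7=0x1 → b
  rs: (w>>19)&0x7=0x2 → c

add b, c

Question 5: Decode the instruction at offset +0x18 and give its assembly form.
sub h, l

+0x18: 99 70 00 00 ⇒ word 0x99700000 (big)
  top 7b → 0x4c → sub [RR]
  rd: (w>>22)&0x7=0x5 → h
  rs: (w>>19)&0x7=0x6 → l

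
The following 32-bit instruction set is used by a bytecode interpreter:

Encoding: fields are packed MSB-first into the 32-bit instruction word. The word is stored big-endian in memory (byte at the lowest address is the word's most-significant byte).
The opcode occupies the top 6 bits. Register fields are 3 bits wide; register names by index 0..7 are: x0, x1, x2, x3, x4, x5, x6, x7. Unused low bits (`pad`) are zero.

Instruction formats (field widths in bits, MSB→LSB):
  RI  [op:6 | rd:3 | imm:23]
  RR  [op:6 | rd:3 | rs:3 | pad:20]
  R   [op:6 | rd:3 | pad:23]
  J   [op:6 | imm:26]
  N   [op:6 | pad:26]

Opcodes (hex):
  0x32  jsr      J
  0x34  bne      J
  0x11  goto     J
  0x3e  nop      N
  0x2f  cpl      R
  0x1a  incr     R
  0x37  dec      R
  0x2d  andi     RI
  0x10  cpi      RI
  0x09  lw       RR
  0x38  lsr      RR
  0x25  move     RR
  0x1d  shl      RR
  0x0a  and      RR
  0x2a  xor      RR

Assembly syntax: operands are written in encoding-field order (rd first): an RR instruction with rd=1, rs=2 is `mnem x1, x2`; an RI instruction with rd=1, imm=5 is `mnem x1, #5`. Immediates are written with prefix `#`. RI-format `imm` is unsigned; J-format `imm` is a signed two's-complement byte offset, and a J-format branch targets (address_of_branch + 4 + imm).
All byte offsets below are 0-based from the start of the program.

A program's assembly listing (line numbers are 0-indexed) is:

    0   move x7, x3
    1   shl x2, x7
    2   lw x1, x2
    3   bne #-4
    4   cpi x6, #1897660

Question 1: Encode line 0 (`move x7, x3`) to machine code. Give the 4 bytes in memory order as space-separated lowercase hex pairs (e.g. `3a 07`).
line 0 (move): pack op=0x25:6|rd=7:3|rs=3:3|pad=0:20 = 0x97b00000; big→ 97 b0 00 00

97 b0 00 00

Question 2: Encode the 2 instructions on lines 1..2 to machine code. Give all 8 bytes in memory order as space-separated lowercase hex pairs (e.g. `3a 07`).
75 70 00 00 24 a0 00 00

1. shl fields op=0x1d:6|rd=2:3|rs=7:3|pad=0:20 → word 75700000h → 75 70 00 00
2. lw fields op=0x9:6|rd=1:3|rs=2:3|pad=0:20 → word 24a00000h → 24 a0 00 00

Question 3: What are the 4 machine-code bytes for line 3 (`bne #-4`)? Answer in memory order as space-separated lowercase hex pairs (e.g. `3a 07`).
d3 ff ff fc

line 3 (bne): pack op=0x34:6|imm=-4:26 = 0xd3fffffc; big→ d3 ff ff fc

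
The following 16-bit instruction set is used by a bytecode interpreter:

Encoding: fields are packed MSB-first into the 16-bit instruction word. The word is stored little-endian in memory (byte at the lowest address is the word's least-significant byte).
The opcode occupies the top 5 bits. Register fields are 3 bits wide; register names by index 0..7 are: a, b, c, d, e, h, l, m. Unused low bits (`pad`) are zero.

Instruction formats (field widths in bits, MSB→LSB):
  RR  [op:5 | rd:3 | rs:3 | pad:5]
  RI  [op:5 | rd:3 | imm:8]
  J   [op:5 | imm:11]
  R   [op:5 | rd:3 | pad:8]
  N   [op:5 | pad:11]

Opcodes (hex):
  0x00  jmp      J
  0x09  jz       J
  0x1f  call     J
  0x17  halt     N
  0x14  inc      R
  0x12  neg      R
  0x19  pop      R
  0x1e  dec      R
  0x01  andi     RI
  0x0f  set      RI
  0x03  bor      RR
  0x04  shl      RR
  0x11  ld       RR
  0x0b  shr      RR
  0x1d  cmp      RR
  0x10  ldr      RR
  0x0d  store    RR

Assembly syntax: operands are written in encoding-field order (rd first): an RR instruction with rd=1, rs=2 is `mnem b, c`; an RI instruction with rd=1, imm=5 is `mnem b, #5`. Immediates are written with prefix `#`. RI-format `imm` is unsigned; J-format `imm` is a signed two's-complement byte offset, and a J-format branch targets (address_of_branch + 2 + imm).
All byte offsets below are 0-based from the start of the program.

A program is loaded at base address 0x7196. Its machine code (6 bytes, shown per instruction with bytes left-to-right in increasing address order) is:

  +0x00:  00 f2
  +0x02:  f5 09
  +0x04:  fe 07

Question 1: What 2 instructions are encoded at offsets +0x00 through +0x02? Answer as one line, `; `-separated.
dec c; andi b, #245

[00] 00 f2 → 0xf200
  op=0xf200>>11=0x1e ⇒ dec (R)
  rd: (w>>8)&0x7=0x2 → c
[02] f5 09 → 0x09f5
  op=0x09f5>>11=0x1 ⇒ andi (RI)
  rd: (w>>8)&0x7=0x1 → b
  imm: (w>>0)&0xff=0xf5 → #245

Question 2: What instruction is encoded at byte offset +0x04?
jmp #-2

+0x04: fe 07 ⇒ word 0x07fe (little)
  top 5b → 0x0 → jmp [J]
  imm: (w>>0)&0x7ff=0x7fe (s11→-2) → #-2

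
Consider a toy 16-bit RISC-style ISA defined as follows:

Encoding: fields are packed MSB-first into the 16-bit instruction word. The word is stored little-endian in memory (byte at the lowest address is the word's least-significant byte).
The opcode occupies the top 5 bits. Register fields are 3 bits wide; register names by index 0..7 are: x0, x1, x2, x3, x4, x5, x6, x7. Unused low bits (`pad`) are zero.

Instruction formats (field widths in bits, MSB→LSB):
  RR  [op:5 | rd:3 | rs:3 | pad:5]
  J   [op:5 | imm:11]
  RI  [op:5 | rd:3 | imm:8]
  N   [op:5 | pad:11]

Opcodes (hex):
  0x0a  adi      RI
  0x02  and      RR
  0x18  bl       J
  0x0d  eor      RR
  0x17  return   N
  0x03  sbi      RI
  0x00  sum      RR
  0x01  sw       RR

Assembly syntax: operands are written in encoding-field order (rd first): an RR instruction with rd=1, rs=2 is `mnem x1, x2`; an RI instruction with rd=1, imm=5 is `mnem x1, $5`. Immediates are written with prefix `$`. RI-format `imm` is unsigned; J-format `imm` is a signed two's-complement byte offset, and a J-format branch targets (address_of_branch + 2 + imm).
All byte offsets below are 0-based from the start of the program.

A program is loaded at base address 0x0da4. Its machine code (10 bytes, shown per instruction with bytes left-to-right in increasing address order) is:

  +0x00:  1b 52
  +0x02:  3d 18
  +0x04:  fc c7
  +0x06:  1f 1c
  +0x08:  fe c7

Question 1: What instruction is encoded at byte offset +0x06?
off 0x06: read 1f 1c as little → 0x1c1f
  op=0x1c1f>>11=0x3 ⇒ sbi (RI)
  rd@[10:8]=0x4 ⇒ x4
  imm@[7:0]=0x1f ⇒ $31

sbi x4, $31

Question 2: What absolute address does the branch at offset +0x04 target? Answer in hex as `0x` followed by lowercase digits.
@+04  little-endian(fc c7) = 0xc7fc
  op=0xc7fc>>11=0x18 ⇒ bl (J)
  [10:0] imm=2044 (s11→-4) = $-4
  target = base 0x0da4 + off 0x04 + 2 + imm -4 = 0x0da6

0x0da6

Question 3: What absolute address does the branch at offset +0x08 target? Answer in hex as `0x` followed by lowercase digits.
0x0dac

off 0x08: read fe c7 as little → 0xc7fe
  opcode bits[15:11]=0x18: bl/J
  [10:0] imm=2046 (s11→-2) = $-2
  target = base 0x0da4 + off 0x08 + 2 + imm -2 = 0x0dac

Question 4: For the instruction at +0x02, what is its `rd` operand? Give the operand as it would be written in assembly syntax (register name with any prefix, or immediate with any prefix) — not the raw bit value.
x0

@+02  little-endian(3d 18) = 0x183d
  top 5b → 0x3 → sbi [RI]
  rd@[10:8]=0x0 ⇒ x0
  imm@[7:0]=0x3d ⇒ $61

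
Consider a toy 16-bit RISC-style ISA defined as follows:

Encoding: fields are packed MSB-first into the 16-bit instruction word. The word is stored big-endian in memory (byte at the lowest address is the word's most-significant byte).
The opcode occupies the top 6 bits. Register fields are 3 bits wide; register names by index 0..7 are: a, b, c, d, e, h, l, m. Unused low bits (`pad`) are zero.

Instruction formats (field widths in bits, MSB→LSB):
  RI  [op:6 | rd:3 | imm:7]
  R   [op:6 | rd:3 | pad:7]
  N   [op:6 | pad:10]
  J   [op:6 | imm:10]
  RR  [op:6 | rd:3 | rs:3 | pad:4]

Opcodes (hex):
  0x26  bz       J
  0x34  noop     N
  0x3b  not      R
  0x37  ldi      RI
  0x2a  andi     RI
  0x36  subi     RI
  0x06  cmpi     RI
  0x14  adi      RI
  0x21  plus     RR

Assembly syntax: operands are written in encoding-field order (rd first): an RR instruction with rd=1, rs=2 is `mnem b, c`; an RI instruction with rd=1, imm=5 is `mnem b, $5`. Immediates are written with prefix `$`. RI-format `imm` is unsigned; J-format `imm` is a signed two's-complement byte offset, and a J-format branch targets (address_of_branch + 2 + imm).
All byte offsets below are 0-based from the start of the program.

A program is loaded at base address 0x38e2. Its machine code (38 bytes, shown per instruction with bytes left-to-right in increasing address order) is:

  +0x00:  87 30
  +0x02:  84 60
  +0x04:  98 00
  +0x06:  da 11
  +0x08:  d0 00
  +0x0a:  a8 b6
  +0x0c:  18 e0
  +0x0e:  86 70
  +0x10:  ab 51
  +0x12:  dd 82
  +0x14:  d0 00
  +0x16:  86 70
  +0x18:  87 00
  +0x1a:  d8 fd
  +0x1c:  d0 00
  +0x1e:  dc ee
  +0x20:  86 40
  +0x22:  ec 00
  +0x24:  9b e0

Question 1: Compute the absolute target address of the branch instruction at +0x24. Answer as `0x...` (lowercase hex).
0x38e8

off 0x24: read 9b e0 as big → 0x9be0
  top 6b → 0x26 → bz [J]
  imm: (w>>0)&0x3ff=0x3e0 (s10→-32) → $-32
  target = base 0x38e2 + off 0x24 + 2 + imm -32 = 0x38e8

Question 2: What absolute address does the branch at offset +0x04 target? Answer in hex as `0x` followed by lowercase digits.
off 0x04: read 98 00 as big → 0x9800
  opcode bits[15:10]=0x26: bz/J
  imm@[9:0]=0x0 ⇒ $0
  target = base 0x38e2 + off 0x04 + 2 + imm 0 = 0x38e8

0x38e8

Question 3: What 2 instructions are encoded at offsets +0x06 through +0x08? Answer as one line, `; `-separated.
off 0x06: read da 11 as big → 0xda11
  opcode bits[15:10]=0x36: subi/RI
  rd: (w>>7)&0x7=0x4 → e
  imm: (w>>0)&0x7f=0x11 → $17
off 0x08: read d0 00 as big → 0xd000
  opcode bits[15:10]=0x34: noop/N

subi e, $17; noop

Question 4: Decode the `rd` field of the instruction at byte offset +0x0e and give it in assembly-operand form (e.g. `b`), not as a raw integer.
e

[0e] 86 70 → 0x8670
  op=0x8670>>10=0x21 ⇒ plus (RR)
  [9:7] rd=4 = e
  [6:4] rs=7 = m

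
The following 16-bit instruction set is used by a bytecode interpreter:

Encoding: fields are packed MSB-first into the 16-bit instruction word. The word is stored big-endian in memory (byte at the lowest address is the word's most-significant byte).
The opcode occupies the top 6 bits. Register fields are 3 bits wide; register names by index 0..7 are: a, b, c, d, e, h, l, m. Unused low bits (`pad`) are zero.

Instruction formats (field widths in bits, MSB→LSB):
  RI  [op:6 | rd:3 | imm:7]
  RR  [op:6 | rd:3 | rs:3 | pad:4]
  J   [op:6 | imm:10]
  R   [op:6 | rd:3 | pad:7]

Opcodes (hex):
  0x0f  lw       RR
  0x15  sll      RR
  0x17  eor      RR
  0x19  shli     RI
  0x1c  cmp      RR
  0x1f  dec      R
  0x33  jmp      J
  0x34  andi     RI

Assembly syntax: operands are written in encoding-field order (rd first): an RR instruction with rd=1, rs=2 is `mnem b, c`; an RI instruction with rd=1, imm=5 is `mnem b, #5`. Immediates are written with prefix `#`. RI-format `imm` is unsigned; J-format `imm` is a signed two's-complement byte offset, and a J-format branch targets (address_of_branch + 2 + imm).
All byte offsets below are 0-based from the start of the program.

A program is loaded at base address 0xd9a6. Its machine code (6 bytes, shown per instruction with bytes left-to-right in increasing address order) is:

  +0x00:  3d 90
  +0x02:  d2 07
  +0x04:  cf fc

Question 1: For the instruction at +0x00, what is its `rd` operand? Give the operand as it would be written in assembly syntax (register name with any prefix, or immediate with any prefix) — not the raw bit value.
d

off 0x00: read 3d 90 as big → 0x3d90
  opcode bits[15:10]=0xf: lw/RR
  [9:7] rd=3 = d
  [6:4] rs=1 = b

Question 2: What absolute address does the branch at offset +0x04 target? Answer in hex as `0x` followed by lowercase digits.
0xd9a8

off 0x04: read cf fc as big → 0xcffc
  top 6b → 0x33 → jmp [J]
  imm: (w>>0)&0x3ff=0x3fc (s10→-4) → #-4
  target = base 0xd9a6 + off 0x04 + 2 + imm -4 = 0xd9a8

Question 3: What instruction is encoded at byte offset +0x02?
[02] d2 07 → 0xd207
  opcode bits[15:10]=0x34: andi/RI
  rd@[9:7]=0x4 ⇒ e
  imm@[6:0]=0x7 ⇒ #7

andi e, #7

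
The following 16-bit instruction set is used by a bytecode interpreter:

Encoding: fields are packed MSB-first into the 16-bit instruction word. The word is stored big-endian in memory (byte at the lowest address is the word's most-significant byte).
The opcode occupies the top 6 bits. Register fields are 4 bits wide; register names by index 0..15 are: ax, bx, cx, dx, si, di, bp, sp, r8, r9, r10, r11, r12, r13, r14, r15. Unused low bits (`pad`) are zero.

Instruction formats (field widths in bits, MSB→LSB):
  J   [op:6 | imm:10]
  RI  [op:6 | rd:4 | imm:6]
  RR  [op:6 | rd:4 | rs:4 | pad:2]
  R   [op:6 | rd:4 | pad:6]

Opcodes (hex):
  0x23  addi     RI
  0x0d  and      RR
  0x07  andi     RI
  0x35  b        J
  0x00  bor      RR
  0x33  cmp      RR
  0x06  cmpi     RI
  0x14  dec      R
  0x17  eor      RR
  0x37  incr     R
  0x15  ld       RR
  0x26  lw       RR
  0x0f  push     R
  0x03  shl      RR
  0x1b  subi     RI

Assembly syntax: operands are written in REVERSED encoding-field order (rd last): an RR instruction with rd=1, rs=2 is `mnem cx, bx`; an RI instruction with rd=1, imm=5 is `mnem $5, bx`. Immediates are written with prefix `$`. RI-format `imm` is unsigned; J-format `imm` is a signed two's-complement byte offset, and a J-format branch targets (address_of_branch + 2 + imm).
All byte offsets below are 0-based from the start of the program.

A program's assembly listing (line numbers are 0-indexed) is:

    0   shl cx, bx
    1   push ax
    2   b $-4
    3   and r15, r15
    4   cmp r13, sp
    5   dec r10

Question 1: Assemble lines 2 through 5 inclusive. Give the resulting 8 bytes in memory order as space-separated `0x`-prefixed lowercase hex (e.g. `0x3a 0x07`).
line 2 (b): pack op=0x35:6|imm=-4:10 = 0xd7fc; big→ d7 fc
line 3 (and): pack op=0xd:6|rd=15:4|rs=15:4|pad=0:2 = 0x37fc; big→ 37 fc
line 4 (cmp): pack op=0x33:6|rd=7:4|rs=13:4|pad=0:2 = 0xcdf4; big→ cd f4
line 5 (dec): pack op=0x14:6|rd=10:4|pad=0:6 = 0x5280; big→ 52 80

0xd7 0xfc 0x37 0xfc 0xcd 0xf4 0x52 0x80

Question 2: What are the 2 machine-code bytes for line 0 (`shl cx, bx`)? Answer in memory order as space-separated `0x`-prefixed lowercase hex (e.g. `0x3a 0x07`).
0. shl fields op=0x3:6|rd=1:4|rs=2:4|pad=0:2 → word 0c48h → 0c 48

0x0c 0x48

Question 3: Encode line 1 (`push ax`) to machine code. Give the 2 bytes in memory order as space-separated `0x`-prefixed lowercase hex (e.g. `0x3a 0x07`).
0x3c 0x00

line 1 (push): pack op=0xf:6|rd=0:4|pad=0:6 = 0x3c00; big→ 3c 00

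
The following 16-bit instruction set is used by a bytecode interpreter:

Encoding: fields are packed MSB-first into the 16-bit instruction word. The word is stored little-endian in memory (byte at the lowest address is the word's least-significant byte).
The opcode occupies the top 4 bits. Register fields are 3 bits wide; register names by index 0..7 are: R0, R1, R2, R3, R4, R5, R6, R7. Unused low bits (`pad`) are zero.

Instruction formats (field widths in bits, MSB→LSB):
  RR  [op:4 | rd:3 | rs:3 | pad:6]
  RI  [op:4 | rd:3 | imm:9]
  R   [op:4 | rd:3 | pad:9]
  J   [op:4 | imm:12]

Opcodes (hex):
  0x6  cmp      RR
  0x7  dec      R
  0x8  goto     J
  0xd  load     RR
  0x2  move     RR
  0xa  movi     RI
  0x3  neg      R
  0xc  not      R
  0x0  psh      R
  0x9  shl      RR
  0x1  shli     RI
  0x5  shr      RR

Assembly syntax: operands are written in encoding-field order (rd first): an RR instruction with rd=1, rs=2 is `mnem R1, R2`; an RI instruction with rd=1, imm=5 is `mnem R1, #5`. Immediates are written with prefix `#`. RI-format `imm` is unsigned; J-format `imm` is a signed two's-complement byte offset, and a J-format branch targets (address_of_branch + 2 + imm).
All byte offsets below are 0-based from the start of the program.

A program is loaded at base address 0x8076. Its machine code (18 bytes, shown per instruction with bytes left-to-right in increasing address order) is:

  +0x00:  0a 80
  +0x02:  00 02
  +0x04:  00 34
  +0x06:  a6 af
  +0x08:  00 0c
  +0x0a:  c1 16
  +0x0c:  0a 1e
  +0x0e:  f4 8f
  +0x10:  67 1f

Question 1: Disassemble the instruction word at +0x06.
off 0x06: read a6 af as little → 0xafa6
  op=0xafa6>>12=0xa ⇒ movi (RI)
  rd: (w>>9)&0x7=0x7 → R7
  imm: (w>>0)&0x1ff=0x1a6 → #422

movi R7, #422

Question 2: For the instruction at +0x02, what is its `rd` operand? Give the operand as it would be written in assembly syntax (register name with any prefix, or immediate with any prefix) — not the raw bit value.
R1

off 0x02: read 00 02 as little → 0x0200
  top 4b → 0x0 → psh [R]
  rd@[11:9]=0x1 ⇒ R1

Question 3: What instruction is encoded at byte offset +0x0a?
[0a] c1 16 → 0x16c1
  op=0x16c1>>12=0x1 ⇒ shli (RI)
  rd: (w>>9)&0x7=0x3 → R3
  imm: (w>>0)&0x1ff=0xc1 → #193

shli R3, #193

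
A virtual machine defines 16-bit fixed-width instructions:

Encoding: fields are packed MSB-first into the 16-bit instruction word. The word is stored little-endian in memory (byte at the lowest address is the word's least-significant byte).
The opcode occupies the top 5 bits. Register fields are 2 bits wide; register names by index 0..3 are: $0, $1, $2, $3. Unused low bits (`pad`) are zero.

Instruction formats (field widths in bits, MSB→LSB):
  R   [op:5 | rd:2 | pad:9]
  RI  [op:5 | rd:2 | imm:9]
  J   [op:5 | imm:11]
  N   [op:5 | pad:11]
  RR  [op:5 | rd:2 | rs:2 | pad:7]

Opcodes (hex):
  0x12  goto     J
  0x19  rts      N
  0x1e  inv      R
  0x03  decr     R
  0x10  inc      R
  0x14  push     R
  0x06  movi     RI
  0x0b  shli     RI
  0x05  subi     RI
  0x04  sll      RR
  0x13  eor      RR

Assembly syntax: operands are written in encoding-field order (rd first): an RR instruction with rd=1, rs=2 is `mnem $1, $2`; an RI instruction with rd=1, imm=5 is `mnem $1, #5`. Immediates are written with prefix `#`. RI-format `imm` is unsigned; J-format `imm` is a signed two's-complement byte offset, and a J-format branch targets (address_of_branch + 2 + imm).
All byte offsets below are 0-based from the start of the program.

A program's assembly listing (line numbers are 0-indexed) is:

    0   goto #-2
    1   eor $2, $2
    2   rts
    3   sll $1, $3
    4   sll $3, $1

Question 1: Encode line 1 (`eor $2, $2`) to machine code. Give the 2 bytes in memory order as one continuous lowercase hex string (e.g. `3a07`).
L1: eor op=0x13:5|rd=2:2|rs=2:2|pad=0:7 ⇒ 0x9d00 ⇒ little 00 9d

009d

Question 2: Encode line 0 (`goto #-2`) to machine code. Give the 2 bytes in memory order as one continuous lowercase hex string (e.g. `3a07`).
line 0 (goto): pack op=0x12:5|imm=-2:11 = 0x97fe; little→ fe 97

fe97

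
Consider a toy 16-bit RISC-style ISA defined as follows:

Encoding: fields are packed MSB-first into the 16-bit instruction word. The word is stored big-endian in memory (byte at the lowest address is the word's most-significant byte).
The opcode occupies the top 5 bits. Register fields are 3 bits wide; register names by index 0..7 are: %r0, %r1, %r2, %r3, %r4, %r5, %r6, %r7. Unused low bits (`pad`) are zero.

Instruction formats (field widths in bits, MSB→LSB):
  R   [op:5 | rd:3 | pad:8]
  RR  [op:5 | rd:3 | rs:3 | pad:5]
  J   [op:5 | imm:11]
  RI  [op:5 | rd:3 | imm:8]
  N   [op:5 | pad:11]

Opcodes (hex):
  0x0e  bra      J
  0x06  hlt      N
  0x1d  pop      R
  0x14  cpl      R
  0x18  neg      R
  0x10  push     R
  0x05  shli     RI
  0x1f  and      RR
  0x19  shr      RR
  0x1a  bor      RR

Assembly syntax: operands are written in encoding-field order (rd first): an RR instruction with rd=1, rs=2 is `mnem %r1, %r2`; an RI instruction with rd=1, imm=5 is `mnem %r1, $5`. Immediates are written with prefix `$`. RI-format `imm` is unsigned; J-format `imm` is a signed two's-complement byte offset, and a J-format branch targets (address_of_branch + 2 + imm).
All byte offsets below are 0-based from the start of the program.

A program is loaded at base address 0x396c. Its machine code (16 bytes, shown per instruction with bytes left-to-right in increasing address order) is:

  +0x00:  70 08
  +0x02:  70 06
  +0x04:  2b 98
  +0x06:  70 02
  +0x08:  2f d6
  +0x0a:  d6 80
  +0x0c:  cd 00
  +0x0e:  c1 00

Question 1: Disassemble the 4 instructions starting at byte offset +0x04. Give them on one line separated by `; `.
shli %r3, $152; bra $2; shli %r7, $214; bor %r6, %r4

@+04  big-endian(2b 98) = 0x2b98
  opcode bits[15:11]=0x5: shli/RI
  rd@[10:8]=0x3 ⇒ %r3
  imm@[7:0]=0x98 ⇒ $152
@+06  big-endian(70 02) = 0x7002
  opcode bits[15:11]=0xe: bra/J
  imm@[10:0]=0x2 ⇒ $2
@+08  big-endian(2f d6) = 0x2fd6
  opcode bits[15:11]=0x5: shli/RI
  rd@[10:8]=0x7 ⇒ %r7
  imm@[7:0]=0xd6 ⇒ $214
@+0a  big-endian(d6 80) = 0xd680
  opcode bits[15:11]=0x1a: bor/RR
  rd@[10:8]=0x6 ⇒ %r6
  rs@[7:5]=0x4 ⇒ %r4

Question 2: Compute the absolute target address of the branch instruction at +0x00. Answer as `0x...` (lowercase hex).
0x3976

[00] 70 08 → 0x7008
  top 5b → 0xe → bra [J]
  imm: (w>>0)&0x7ff=0x8 → $8
  target = base 0x396c + off 0x00 + 2 + imm 8 = 0x3976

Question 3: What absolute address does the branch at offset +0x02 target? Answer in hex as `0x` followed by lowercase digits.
off 0x02: read 70 06 as big → 0x7006
  opcode bits[15:11]=0xe: bra/J
  [10:0] imm=6 = $6
  target = base 0x396c + off 0x02 + 2 + imm 6 = 0x3976

0x3976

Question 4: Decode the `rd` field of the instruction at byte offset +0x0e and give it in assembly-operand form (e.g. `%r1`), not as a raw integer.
%r1

off 0x0e: read c1 00 as big → 0xc100
  op=0xc100>>11=0x18 ⇒ neg (R)
  [10:8] rd=1 = %r1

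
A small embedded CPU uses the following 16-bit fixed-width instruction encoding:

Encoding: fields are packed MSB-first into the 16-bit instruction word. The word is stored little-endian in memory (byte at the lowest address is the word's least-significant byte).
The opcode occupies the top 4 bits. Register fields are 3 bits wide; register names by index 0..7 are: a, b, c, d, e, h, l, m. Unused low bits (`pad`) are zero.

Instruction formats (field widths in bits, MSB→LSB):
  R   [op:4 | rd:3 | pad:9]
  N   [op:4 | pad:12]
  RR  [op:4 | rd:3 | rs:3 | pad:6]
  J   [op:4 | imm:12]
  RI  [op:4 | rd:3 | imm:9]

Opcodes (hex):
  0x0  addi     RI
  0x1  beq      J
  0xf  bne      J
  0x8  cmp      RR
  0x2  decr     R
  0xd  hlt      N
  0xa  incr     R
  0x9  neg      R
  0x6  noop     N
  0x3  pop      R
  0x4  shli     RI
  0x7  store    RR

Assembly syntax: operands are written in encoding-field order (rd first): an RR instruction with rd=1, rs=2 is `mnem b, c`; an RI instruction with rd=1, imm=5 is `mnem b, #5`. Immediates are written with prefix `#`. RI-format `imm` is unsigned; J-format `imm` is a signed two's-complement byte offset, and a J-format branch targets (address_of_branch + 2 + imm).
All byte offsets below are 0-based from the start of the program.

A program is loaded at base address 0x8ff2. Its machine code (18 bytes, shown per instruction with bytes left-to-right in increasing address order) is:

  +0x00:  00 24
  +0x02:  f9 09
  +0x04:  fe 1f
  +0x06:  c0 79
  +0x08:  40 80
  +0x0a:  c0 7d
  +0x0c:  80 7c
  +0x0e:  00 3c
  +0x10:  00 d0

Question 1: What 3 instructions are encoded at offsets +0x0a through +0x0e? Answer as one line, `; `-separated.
store l, m; store l, c; pop l

off 0x0a: read c0 7d as little → 0x7dc0
  opcode bits[15:12]=0x7: store/RR
  rd@[11:9]=0x6 ⇒ l
  rs@[8:6]=0x7 ⇒ m
off 0x0c: read 80 7c as little → 0x7c80
  opcode bits[15:12]=0x7: store/RR
  rd@[11:9]=0x6 ⇒ l
  rs@[8:6]=0x2 ⇒ c
off 0x0e: read 00 3c as little → 0x3c00
  opcode bits[15:12]=0x3: pop/R
  rd@[11:9]=0x6 ⇒ l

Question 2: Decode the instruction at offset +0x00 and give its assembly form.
decr c

+0x00: 00 24 ⇒ word 0x2400 (little)
  op=0x2400>>12=0x2 ⇒ decr (R)
  [11:9] rd=2 = c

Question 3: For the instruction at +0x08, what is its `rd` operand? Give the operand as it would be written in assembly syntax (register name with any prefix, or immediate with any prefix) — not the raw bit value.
@+08  little-endian(40 80) = 0x8040
  op=0x8040>>12=0x8 ⇒ cmp (RR)
  [11:9] rd=0 = a
  [8:6] rs=1 = b

a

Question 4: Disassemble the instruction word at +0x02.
addi e, #505

+0x02: f9 09 ⇒ word 0x09f9 (little)
  top 4b → 0x0 → addi [RI]
  rd@[11:9]=0x4 ⇒ e
  imm@[8:0]=0x1f9 ⇒ #505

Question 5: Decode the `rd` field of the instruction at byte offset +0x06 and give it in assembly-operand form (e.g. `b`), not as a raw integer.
e

[06] c0 79 → 0x79c0
  op=0x79c0>>12=0x7 ⇒ store (RR)
  rd: (w>>9)&0x7=0x4 → e
  rs: (w>>6)&0x7=0x7 → m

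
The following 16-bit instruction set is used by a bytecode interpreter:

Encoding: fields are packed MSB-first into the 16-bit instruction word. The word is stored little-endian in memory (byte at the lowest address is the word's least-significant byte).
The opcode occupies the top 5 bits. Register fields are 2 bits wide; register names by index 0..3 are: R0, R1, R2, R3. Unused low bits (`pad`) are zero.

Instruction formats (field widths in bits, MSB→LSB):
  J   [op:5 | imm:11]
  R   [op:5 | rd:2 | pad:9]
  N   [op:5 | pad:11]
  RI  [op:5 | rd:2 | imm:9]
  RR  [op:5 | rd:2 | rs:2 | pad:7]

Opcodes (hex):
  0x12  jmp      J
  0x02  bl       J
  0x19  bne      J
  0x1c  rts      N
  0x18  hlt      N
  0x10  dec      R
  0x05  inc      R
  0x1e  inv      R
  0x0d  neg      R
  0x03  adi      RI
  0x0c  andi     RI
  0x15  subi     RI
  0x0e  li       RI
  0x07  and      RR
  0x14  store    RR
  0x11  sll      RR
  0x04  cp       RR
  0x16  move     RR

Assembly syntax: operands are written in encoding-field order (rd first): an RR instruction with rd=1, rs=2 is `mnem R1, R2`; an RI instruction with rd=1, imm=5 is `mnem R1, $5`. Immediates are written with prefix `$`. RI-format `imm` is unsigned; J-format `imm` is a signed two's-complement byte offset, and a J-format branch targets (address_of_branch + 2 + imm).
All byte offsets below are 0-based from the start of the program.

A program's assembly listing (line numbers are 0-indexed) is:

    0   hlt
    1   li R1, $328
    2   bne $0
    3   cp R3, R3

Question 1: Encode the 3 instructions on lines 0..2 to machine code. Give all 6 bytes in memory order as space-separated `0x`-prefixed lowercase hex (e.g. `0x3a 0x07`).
0x00 0xc0 0x48 0x73 0x00 0xc8

L0: hlt op=0x18:5|pad=0:11 ⇒ 0xc000 ⇒ little 00 c0
L1: li op=0xe:5|rd=1:2|imm=328:9 ⇒ 0x7348 ⇒ little 48 73
L2: bne op=0x19:5|imm=0:11 ⇒ 0xc800 ⇒ little 00 c8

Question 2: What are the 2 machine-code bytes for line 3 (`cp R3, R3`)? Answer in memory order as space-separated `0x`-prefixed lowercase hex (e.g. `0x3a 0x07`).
line 3 (cp): pack op=0x4:5|rd=3:2|rs=3:2|pad=0:7 = 0x2780; little→ 80 27

0x80 0x27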